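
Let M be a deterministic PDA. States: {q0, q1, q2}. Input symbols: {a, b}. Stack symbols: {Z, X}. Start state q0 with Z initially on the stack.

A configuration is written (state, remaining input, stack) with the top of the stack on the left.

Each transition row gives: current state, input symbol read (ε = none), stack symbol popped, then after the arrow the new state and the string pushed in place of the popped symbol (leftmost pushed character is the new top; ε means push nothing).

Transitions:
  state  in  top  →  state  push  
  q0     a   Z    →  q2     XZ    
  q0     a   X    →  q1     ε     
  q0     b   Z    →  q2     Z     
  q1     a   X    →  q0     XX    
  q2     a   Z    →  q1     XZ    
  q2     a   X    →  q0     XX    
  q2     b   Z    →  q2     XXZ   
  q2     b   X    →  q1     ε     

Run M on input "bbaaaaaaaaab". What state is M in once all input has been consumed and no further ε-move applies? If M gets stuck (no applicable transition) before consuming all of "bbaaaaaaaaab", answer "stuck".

stuck

(q0, bbaaaaaaaaab, Z) ⊢ (q2, baaaaaaaaab, Z) ⊢ (q2, aaaaaaaaab, XXZ) ⊢ (q0, aaaaaaaab, XXXZ) ⊢ (q1, aaaaaaab, XXZ) ⊢ (q0, aaaaaab, XXXZ) ⊢ (q1, aaaaab, XXZ) ⊢ (q0, aaaab, XXXZ) ⊢ (q1, aaab, XXZ) ⊢ (q0, aab, XXXZ) ⊢ (q1, ab, XXZ) ⊢ (q0, b, XXXZ)
No transition for (q0, b, top X); M blocks with input b remaining.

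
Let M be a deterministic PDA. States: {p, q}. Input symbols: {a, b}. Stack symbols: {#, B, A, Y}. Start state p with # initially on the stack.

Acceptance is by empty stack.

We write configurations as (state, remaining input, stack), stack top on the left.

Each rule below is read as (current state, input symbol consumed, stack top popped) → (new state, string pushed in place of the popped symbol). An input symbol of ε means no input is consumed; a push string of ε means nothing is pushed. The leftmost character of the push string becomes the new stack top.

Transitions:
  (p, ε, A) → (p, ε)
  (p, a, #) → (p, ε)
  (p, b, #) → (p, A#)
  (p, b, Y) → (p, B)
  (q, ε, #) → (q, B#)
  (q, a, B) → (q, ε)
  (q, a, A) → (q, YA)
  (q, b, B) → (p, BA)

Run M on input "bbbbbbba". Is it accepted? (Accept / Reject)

Accept

(p, bbbbbbba, #)
  read b, top #: go to p, push A# → (p, bbbbbba, A#)
  ε-move, top A: go to p, push ε → (p, bbbbbba, #)
  read b, top #: go to p, push A# → (p, bbbbba, A#)
  ε-move, top A: go to p, push ε → (p, bbbbba, #)
  read b, top #: go to p, push A# → (p, bbbba, A#)
  ε-move, top A: go to p, push ε → (p, bbbba, #)
  read b, top #: go to p, push A# → (p, bbba, A#)
  ε-move, top A: go to p, push ε → (p, bbba, #)
  read b, top #: go to p, push A# → (p, bba, A#)
  ε-move, top A: go to p, push ε → (p, bba, #)
  read b, top #: go to p, push A# → (p, ba, A#)
  ε-move, top A: go to p, push ε → (p, ba, #)
  read b, top #: go to p, push A# → (p, a, A#)
  ε-move, top A: go to p, push ε → (p, a, #)
  read a, top #: go to p, push ε → (p, ε, ε)
All input consumed and the stack is empty.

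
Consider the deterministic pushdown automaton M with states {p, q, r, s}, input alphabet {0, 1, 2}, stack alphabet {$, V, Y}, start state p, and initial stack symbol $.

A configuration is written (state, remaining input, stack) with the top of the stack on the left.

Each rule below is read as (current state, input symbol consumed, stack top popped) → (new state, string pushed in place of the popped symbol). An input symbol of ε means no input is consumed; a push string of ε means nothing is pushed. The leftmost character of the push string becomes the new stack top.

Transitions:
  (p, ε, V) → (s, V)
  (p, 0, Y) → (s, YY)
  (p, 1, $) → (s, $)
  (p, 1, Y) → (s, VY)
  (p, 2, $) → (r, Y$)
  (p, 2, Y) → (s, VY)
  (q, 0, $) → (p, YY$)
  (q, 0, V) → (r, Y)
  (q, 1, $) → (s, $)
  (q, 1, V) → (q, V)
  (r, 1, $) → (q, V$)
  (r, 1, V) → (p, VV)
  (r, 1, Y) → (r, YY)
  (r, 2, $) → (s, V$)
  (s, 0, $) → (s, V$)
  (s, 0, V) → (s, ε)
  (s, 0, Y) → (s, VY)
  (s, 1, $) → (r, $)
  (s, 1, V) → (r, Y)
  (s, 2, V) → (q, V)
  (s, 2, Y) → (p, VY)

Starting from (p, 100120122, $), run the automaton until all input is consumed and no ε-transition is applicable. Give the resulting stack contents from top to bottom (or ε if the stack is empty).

(p, 100120122, $)
  read 1, top $: go to s, push $ → (s, 00120122, $)
  read 0, top $: go to s, push V$ → (s, 0120122, V$)
  read 0, top V: go to s, push ε → (s, 120122, $)
  read 1, top $: go to r, push $ → (r, 20122, $)
  read 2, top $: go to s, push V$ → (s, 0122, V$)
  read 0, top V: go to s, push ε → (s, 122, $)
  read 1, top $: go to r, push $ → (r, 22, $)
  read 2, top $: go to s, push V$ → (s, 2, V$)
  read 2, top V: go to q, push V → (q, ε, V$)
All input consumed in state q with stack V$.

V$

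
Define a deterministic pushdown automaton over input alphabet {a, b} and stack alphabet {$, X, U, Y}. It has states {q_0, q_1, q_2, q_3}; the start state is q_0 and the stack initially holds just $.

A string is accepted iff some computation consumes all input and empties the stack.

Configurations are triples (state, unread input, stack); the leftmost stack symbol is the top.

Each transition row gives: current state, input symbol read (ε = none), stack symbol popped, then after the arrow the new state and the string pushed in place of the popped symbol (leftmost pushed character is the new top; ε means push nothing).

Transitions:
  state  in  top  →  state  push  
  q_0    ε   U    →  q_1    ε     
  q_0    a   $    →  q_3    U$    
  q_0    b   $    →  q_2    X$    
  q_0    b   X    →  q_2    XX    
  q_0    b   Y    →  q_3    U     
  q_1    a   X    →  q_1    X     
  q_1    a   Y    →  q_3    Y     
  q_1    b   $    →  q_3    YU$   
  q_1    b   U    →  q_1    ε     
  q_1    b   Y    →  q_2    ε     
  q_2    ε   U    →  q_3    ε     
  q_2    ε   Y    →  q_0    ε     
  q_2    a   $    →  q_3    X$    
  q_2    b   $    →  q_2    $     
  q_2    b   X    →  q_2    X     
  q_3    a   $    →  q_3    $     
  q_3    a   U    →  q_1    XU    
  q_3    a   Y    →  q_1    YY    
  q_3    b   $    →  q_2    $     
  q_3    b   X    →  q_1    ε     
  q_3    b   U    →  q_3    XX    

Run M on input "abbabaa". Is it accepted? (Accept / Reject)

(q_0, abbabaa, $) ⊢ (q_3, bbabaa, U$) ⊢ (q_3, babaa, XX$) ⊢ (q_1, abaa, X$) ⊢ (q_1, baa, X$)
No transition applies at (q_1, baa, X$); input not fully consumed.

Reject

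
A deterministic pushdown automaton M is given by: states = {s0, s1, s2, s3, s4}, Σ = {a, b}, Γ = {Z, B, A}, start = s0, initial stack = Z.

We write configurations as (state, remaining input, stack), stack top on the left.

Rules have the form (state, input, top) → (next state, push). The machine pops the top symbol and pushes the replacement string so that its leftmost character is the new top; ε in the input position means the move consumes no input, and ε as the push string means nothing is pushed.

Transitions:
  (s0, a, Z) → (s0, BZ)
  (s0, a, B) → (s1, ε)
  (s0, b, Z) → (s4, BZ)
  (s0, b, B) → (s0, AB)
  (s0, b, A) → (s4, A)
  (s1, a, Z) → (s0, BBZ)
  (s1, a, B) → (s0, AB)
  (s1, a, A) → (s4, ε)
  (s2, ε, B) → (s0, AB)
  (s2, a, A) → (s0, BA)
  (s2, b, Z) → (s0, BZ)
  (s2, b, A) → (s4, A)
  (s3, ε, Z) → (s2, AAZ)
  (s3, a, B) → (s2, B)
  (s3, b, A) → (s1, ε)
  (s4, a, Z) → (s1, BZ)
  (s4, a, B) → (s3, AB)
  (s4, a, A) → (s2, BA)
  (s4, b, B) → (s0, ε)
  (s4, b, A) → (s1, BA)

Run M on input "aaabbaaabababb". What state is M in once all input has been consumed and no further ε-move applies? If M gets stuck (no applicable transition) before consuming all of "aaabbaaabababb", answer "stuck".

(s0, aaabbaaabababb, Z)
  read a, top Z: go to s0, push BZ → (s0, aabbaaabababb, BZ)
  read a, top B: go to s1, push ε → (s1, abbaaabababb, Z)
  read a, top Z: go to s0, push BBZ → (s0, bbaaabababb, BBZ)
  read b, top B: go to s0, push AB → (s0, baaabababb, ABBZ)
  read b, top A: go to s4, push A → (s4, aaabababb, ABBZ)
  read a, top A: go to s2, push BA → (s2, aabababb, BABBZ)
  ε-move, top B: go to s0, push AB → (s0, aabababb, ABABBZ)
No transition for (s0, a, top A); M blocks with input aabababb remaining.

stuck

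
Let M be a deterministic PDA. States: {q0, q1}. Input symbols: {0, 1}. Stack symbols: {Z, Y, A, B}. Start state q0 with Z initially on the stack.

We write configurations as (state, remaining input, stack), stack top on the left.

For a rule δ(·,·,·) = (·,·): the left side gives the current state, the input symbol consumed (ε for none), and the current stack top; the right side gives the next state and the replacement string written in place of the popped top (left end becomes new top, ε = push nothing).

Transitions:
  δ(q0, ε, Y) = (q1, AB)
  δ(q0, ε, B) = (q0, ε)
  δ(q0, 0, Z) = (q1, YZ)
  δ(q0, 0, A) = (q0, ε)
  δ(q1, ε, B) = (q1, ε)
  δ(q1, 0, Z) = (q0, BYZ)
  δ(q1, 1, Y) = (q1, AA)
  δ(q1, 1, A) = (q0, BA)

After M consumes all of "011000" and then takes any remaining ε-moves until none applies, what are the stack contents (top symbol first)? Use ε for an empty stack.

(q0, 011000, Z)
  read 0, top Z: go to q1, push YZ → (q1, 11000, YZ)
  read 1, top Y: go to q1, push AA → (q1, 1000, AAZ)
  read 1, top A: go to q0, push BA → (q0, 000, BAAZ)
  ε-move, top B: go to q0, push ε → (q0, 000, AAZ)
  read 0, top A: go to q0, push ε → (q0, 00, AZ)
  read 0, top A: go to q0, push ε → (q0, 0, Z)
  read 0, top Z: go to q1, push YZ → (q1, ε, YZ)
All input consumed in state q1 with stack YZ.

YZ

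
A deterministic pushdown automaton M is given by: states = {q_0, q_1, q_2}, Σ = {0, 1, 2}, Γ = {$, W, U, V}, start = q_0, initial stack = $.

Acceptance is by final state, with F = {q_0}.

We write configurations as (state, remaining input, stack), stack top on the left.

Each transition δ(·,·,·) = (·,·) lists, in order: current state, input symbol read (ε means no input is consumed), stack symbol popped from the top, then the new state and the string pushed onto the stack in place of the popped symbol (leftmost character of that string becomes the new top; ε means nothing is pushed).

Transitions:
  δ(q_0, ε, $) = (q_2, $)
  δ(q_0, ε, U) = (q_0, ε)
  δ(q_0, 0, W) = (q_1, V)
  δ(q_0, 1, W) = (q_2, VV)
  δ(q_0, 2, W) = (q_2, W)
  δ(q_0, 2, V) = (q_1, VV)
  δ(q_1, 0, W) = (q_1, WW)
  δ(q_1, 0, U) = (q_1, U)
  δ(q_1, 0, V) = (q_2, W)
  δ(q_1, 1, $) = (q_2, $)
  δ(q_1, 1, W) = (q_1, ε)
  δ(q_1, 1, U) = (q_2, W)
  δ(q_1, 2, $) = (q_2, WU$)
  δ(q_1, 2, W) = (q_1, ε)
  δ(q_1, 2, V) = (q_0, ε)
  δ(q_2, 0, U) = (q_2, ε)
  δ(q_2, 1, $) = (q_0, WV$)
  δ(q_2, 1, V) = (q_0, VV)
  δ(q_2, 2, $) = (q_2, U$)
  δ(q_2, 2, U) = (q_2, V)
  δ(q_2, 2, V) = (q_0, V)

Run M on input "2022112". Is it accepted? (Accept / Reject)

(q_0, 2022112, $) ⊢ (q_2, 2022112, $) ⊢ (q_2, 022112, U$) ⊢ (q_2, 22112, $) ⊢ (q_2, 2112, U$) ⊢ (q_2, 112, V$) ⊢ (q_0, 12, VV$)
No transition applies at (q_0, 12, VV$); input not fully consumed.

Reject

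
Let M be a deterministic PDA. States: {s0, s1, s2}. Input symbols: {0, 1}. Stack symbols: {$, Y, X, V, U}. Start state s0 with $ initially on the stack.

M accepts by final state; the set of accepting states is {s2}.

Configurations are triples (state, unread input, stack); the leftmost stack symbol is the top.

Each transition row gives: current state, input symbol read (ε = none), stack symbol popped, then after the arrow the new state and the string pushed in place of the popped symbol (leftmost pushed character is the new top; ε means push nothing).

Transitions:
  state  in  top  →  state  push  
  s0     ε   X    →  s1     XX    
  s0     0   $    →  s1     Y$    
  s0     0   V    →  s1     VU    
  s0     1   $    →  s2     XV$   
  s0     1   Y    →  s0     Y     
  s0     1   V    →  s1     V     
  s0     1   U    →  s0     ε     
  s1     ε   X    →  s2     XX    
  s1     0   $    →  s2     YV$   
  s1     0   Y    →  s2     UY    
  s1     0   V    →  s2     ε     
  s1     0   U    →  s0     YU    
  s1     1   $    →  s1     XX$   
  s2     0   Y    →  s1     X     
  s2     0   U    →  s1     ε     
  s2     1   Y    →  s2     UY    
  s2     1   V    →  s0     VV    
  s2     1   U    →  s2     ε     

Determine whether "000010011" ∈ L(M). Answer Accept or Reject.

Reject

(s0, 000010011, $)
  read 0, top $: go to s1, push Y$ → (s1, 00010011, Y$)
  read 0, top Y: go to s2, push UY → (s2, 0010011, UY$)
  read 0, top U: go to s1, push ε → (s1, 010011, Y$)
  read 0, top Y: go to s2, push UY → (s2, 10011, UY$)
  read 1, top U: go to s2, push ε → (s2, 0011, Y$)
  read 0, top Y: go to s1, push X → (s1, 011, X$)
  ε-move, top X: go to s2, push XX → (s2, 011, XX$)
No transition applies at (s2, 011, XX$); input not fully consumed.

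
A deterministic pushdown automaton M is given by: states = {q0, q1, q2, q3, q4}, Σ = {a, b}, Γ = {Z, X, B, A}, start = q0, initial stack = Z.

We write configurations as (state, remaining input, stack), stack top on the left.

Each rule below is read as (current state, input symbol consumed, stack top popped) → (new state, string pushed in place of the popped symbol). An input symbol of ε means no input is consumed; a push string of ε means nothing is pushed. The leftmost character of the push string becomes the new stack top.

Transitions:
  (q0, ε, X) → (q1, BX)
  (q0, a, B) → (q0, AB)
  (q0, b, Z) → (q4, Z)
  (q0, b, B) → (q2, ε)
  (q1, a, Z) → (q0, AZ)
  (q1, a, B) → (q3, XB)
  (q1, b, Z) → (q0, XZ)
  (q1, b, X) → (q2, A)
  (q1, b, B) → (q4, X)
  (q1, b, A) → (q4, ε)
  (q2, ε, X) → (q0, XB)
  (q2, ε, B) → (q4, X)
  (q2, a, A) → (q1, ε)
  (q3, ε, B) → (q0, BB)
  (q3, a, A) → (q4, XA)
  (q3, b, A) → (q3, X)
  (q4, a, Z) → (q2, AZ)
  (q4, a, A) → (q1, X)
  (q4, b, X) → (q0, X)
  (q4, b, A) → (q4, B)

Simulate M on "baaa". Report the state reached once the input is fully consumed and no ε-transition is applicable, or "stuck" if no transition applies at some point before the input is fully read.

q0

(q0, baaa, Z)
  read b, top Z: go to q4, push Z → (q4, aaa, Z)
  read a, top Z: go to q2, push AZ → (q2, aa, AZ)
  read a, top A: go to q1, push ε → (q1, a, Z)
  read a, top Z: go to q0, push AZ → (q0, ε, AZ)
All input consumed; M is in state q0.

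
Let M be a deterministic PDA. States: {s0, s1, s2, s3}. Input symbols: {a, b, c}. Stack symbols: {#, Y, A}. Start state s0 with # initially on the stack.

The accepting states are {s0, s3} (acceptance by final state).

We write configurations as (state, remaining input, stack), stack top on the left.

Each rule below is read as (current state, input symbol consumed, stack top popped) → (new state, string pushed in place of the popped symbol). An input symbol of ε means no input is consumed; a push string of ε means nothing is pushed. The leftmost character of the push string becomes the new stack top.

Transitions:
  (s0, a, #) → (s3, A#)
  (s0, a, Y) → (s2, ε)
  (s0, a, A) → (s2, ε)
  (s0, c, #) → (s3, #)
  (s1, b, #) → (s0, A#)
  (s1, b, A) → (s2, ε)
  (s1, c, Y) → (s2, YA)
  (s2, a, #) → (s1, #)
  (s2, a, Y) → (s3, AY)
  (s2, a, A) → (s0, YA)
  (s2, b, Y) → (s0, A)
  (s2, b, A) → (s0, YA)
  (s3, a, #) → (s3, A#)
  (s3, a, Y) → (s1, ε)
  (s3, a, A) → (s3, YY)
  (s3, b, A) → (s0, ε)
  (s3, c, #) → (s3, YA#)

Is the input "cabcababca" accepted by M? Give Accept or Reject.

Accept

(s0, cabcababca, #) ⊢ (s3, abcababca, #) ⊢ (s3, bcababca, A#) ⊢ (s0, cababca, #) ⊢ (s3, ababca, #) ⊢ (s3, babca, A#) ⊢ (s0, abca, #) ⊢ (s3, bca, A#) ⊢ (s0, ca, #) ⊢ (s3, a, #) ⊢ (s3, ε, A#)
All input consumed; state s3 ∈ F.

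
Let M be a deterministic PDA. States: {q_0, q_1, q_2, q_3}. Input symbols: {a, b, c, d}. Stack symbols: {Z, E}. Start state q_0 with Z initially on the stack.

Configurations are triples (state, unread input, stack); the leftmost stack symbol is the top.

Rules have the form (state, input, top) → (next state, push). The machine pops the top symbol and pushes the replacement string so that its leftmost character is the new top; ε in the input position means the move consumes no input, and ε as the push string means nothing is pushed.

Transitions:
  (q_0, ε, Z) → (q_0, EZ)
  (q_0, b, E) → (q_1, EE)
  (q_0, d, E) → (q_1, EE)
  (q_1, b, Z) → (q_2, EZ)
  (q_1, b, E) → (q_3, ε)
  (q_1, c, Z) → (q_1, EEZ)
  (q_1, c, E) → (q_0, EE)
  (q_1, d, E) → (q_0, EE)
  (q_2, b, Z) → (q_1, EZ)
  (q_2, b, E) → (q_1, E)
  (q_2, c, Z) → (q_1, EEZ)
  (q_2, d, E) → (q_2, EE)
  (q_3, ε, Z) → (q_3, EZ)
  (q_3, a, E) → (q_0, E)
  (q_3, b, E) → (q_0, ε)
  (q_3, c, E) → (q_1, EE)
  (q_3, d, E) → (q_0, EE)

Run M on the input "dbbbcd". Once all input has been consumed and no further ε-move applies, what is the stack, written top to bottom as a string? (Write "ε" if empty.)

EEEEZ

(q_0, dbbbcd, Z) ⊢ (q_0, dbbbcd, EZ) ⊢ (q_1, bbbcd, EEZ) ⊢ (q_3, bbcd, EZ) ⊢ (q_0, bcd, Z) ⊢ (q_0, bcd, EZ) ⊢ (q_1, cd, EEZ) ⊢ (q_0, d, EEEZ) ⊢ (q_1, ε, EEEEZ)
All input consumed in state q_1 with stack EEEEZ.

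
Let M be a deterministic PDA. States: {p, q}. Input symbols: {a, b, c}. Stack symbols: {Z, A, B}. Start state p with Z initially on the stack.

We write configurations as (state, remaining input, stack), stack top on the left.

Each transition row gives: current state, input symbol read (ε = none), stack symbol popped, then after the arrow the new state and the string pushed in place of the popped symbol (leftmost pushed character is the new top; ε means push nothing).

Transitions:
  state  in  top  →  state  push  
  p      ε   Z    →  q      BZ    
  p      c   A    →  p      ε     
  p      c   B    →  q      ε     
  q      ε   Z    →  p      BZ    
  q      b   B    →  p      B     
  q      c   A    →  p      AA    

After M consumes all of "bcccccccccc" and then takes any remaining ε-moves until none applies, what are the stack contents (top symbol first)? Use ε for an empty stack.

(p, bcccccccccc, Z) ⊢ (q, bcccccccccc, BZ) ⊢ (p, cccccccccc, BZ) ⊢ (q, ccccccccc, Z) ⊢ (p, ccccccccc, BZ) ⊢ (q, cccccccc, Z) ⊢ (p, cccccccc, BZ) ⊢ (q, ccccccc, Z) ⊢ (p, ccccccc, BZ) ⊢ (q, cccccc, Z) ⊢ (p, cccccc, BZ) ⊢ (q, ccccc, Z) ⊢ (p, ccccc, BZ) ⊢ (q, cccc, Z) ⊢ (p, cccc, BZ) ⊢ (q, ccc, Z) ⊢ (p, ccc, BZ) ⊢ (q, cc, Z) ⊢ (p, cc, BZ) ⊢ (q, c, Z) ⊢ (p, c, BZ) ⊢ (q, ε, Z) ⊢ (p, ε, BZ)
All input consumed in state p with stack BZ.

BZ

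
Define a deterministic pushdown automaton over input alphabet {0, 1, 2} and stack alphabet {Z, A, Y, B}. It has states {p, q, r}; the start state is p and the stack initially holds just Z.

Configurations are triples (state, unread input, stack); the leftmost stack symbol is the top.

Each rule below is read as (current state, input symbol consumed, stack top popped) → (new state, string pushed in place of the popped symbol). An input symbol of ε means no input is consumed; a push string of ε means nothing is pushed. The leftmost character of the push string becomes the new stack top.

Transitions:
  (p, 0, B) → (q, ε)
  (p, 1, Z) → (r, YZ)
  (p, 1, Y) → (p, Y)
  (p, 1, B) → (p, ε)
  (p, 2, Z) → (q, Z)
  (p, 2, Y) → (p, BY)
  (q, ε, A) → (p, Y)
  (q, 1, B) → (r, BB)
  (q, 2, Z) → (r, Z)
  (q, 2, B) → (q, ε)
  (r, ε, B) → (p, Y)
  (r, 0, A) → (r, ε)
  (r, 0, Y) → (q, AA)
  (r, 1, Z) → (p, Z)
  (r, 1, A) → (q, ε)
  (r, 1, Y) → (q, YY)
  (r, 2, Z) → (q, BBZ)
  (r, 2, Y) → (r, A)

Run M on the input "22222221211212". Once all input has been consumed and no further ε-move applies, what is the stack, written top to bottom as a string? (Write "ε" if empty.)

(p, 22222221211212, Z)
  read 2, top Z: go to q, push Z → (q, 2222221211212, Z)
  read 2, top Z: go to r, push Z → (r, 222221211212, Z)
  read 2, top Z: go to q, push BBZ → (q, 22221211212, BBZ)
  read 2, top B: go to q, push ε → (q, 2221211212, BZ)
  read 2, top B: go to q, push ε → (q, 221211212, Z)
  read 2, top Z: go to r, push Z → (r, 21211212, Z)
  read 2, top Z: go to q, push BBZ → (q, 1211212, BBZ)
  read 1, top B: go to r, push BB → (r, 211212, BBBZ)
  ε-move, top B: go to p, push Y → (p, 211212, YBBZ)
  read 2, top Y: go to p, push BY → (p, 11212, BYBBZ)
  read 1, top B: go to p, push ε → (p, 1212, YBBZ)
  read 1, top Y: go to p, push Y → (p, 212, YBBZ)
  read 2, top Y: go to p, push BY → (p, 12, BYBBZ)
  read 1, top B: go to p, push ε → (p, 2, YBBZ)
  read 2, top Y: go to p, push BY → (p, ε, BYBBZ)
All input consumed in state p with stack BYBBZ.

BYBBZ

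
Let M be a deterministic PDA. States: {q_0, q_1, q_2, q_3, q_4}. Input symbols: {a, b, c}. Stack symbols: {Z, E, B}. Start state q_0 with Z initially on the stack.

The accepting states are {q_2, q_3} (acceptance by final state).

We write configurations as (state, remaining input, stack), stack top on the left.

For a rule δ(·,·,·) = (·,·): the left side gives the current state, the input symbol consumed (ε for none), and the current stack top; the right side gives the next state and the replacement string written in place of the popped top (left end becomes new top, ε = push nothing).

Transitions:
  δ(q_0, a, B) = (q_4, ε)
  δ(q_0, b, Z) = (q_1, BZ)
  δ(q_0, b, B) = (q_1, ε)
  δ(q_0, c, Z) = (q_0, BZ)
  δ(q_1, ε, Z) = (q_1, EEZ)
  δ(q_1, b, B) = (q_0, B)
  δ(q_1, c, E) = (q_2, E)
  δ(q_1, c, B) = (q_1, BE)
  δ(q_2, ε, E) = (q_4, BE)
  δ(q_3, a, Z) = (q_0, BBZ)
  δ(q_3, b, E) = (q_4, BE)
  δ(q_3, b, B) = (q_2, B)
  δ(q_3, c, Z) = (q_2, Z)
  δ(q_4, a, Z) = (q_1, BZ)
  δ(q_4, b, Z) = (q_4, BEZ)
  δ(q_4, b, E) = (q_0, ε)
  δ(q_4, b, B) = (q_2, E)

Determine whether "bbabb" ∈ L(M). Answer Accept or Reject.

(q_0, bbabb, Z)
  read b, top Z: go to q_1, push BZ → (q_1, babb, BZ)
  read b, top B: go to q_0, push B → (q_0, abb, BZ)
  read a, top B: go to q_4, push ε → (q_4, bb, Z)
  read b, top Z: go to q_4, push BEZ → (q_4, b, BEZ)
  read b, top B: go to q_2, push E → (q_2, ε, EEZ)
All input consumed; state q_2 ∈ F.

Accept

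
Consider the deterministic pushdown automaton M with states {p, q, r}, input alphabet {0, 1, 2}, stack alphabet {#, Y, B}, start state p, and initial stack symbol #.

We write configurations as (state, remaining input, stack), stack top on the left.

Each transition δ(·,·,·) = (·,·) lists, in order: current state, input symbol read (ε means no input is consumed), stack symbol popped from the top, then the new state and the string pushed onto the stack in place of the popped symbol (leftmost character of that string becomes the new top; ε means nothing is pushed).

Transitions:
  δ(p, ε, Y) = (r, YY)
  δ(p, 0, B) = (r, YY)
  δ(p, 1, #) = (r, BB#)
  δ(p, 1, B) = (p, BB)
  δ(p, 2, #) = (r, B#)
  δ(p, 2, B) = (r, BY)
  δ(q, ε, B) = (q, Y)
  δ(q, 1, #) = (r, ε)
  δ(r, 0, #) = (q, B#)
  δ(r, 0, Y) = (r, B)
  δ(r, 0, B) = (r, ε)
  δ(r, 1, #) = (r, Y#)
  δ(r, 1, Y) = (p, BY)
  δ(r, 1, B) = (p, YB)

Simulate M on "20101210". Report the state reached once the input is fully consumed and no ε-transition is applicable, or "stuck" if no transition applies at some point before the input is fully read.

stuck

(p, 20101210, #)
  read 2, top #: go to r, push B# → (r, 0101210, B#)
  read 0, top B: go to r, push ε → (r, 101210, #)
  read 1, top #: go to r, push Y# → (r, 01210, Y#)
  read 0, top Y: go to r, push B → (r, 1210, B#)
  read 1, top B: go to p, push YB → (p, 210, YB#)
  ε-move, top Y: go to r, push YY → (r, 210, YYB#)
No transition for (r, 2, top Y); M blocks with input 210 remaining.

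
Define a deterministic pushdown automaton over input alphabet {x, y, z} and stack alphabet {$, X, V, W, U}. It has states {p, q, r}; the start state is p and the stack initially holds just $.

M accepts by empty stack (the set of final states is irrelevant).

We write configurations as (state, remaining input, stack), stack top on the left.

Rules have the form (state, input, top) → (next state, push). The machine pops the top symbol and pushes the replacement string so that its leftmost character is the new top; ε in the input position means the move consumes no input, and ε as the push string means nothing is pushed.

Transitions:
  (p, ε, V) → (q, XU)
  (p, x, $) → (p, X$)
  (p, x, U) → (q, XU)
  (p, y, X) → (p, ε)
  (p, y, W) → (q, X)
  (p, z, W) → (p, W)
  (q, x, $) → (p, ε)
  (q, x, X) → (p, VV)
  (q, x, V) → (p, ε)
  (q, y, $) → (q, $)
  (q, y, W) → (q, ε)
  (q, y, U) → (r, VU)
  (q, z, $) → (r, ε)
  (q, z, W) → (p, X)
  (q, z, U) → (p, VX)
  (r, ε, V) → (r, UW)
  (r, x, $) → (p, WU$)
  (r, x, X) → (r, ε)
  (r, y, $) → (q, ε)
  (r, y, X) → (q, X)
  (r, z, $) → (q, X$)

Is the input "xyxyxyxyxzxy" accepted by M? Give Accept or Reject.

Reject

(p, xyxyxyxyxzxy, $) ⊢ (p, yxyxyxyxzxy, X$) ⊢ (p, xyxyxyxzxy, $) ⊢ (p, yxyxyxzxy, X$) ⊢ (p, xyxyxzxy, $) ⊢ (p, yxyxzxy, X$) ⊢ (p, xyxzxy, $) ⊢ (p, yxzxy, X$) ⊢ (p, xzxy, $) ⊢ (p, zxy, X$)
No transition applies at (p, zxy, X$); input not fully consumed.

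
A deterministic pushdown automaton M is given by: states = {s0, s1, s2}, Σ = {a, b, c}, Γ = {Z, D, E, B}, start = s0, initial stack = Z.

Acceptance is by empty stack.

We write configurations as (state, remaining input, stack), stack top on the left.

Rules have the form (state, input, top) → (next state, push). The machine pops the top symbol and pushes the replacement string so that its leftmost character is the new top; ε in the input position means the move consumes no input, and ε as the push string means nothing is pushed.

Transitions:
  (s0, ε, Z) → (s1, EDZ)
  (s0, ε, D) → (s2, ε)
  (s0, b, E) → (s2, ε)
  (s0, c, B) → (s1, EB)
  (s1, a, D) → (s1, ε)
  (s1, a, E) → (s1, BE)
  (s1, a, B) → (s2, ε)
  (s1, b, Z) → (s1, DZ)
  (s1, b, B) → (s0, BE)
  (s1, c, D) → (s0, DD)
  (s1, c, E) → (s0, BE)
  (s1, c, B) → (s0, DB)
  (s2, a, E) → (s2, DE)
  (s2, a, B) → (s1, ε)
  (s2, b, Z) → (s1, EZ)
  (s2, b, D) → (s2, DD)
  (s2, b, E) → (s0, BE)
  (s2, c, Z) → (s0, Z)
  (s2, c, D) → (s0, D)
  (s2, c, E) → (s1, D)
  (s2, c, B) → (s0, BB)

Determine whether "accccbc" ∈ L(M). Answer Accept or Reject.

Reject

(s0, accccbc, Z)
  ε-move, top Z: go to s1, push EDZ → (s1, accccbc, EDZ)
  read a, top E: go to s1, push BE → (s1, ccccbc, BEDZ)
  read c, top B: go to s0, push DB → (s0, cccbc, DBEDZ)
  ε-move, top D: go to s2, push ε → (s2, cccbc, BEDZ)
  read c, top B: go to s0, push BB → (s0, ccbc, BBEDZ)
  read c, top B: go to s1, push EB → (s1, cbc, EBBEDZ)
  read c, top E: go to s0, push BE → (s0, bc, BEBBEDZ)
No transition applies at (s0, bc, BEBBEDZ); input not fully consumed.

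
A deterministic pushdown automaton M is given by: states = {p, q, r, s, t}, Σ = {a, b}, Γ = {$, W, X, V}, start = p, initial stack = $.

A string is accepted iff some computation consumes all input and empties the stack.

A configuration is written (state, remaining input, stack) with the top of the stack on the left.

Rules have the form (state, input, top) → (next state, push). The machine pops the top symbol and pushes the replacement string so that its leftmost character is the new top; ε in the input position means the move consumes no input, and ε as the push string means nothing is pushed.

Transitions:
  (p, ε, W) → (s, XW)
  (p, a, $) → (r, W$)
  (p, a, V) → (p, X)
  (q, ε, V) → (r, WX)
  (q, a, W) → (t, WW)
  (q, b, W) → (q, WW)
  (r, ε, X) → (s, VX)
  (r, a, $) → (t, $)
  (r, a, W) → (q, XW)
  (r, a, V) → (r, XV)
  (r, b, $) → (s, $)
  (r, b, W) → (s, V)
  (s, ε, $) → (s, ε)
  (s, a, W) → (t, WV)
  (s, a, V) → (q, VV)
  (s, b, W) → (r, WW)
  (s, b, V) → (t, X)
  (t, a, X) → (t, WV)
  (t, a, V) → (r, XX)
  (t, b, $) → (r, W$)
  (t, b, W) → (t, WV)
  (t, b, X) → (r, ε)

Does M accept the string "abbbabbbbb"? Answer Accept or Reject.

Accept

(p, abbbabbbbb, $)
  read a, top $: go to r, push W$ → (r, bbbabbbbb, W$)
  read b, top W: go to s, push V → (s, bbabbbbb, V$)
  read b, top V: go to t, push X → (t, babbbbb, X$)
  read b, top X: go to r, push ε → (r, abbbbb, $)
  read a, top $: go to t, push $ → (t, bbbbb, $)
  read b, top $: go to r, push W$ → (r, bbbb, W$)
  read b, top W: go to s, push V → (s, bbb, V$)
  read b, top V: go to t, push X → (t, bb, X$)
  read b, top X: go to r, push ε → (r, b, $)
  read b, top $: go to s, push $ → (s, ε, $)
  ε-move, top $: go to s, push ε → (s, ε, ε)
All input consumed and the stack is empty.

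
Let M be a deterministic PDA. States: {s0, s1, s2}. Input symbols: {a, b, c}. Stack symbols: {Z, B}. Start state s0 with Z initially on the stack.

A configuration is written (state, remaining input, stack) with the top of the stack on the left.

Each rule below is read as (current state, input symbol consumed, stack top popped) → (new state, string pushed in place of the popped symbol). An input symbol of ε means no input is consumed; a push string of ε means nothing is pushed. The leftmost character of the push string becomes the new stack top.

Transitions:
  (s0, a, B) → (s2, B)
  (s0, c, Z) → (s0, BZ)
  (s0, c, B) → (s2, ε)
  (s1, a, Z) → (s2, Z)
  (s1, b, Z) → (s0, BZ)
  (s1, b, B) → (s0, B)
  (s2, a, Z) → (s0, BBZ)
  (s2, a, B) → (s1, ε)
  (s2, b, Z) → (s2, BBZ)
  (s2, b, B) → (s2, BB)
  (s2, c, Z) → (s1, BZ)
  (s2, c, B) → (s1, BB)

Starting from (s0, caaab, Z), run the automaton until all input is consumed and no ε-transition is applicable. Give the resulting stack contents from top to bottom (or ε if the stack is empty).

(s0, caaab, Z)
  read c, top Z: go to s0, push BZ → (s0, aaab, BZ)
  read a, top B: go to s2, push B → (s2, aab, BZ)
  read a, top B: go to s1, push ε → (s1, ab, Z)
  read a, top Z: go to s2, push Z → (s2, b, Z)
  read b, top Z: go to s2, push BBZ → (s2, ε, BBZ)
All input consumed in state s2 with stack BBZ.

BBZ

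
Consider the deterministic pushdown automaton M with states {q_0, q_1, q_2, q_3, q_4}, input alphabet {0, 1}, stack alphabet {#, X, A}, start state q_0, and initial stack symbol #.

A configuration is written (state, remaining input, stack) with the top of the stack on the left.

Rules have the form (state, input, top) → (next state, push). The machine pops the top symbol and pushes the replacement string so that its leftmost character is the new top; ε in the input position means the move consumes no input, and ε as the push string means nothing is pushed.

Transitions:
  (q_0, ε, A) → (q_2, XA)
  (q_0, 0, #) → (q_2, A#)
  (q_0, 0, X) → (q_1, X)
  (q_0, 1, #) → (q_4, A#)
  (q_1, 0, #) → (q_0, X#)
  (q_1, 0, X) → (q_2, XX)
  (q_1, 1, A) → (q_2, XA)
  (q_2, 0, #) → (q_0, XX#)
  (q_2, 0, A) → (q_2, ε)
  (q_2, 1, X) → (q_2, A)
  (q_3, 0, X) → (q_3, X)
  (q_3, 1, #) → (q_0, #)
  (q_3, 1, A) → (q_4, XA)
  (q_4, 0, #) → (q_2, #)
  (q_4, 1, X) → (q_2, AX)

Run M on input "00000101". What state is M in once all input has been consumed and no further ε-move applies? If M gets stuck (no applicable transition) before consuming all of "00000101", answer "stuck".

(q_0, 00000101, #)
  read 0, top #: go to q_2, push A# → (q_2, 0000101, A#)
  read 0, top A: go to q_2, push ε → (q_2, 000101, #)
  read 0, top #: go to q_0, push XX# → (q_0, 00101, XX#)
  read 0, top X: go to q_1, push X → (q_1, 0101, XX#)
  read 0, top X: go to q_2, push XX → (q_2, 101, XXX#)
  read 1, top X: go to q_2, push A → (q_2, 01, AXX#)
  read 0, top A: go to q_2, push ε → (q_2, 1, XX#)
  read 1, top X: go to q_2, push A → (q_2, ε, AX#)
All input consumed; M is in state q_2.

q_2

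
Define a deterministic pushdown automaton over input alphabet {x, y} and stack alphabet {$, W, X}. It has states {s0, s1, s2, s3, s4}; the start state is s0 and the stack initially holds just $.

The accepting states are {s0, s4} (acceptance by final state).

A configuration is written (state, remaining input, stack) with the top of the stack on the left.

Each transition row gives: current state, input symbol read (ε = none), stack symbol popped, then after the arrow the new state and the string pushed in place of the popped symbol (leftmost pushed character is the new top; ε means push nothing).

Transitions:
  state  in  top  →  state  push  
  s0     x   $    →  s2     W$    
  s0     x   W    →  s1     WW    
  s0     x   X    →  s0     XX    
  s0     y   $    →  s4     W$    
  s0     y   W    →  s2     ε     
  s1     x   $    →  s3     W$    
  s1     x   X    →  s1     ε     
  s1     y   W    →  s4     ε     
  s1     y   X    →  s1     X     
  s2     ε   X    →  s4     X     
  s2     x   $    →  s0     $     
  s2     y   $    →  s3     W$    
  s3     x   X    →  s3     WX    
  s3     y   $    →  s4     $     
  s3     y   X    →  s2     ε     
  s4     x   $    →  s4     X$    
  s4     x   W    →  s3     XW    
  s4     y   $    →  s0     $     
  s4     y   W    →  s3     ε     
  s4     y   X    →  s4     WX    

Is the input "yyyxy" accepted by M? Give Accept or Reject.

(s0, yyyxy, $) ⊢ (s4, yyxy, W$) ⊢ (s3, yxy, $) ⊢ (s4, xy, $) ⊢ (s4, y, X$) ⊢ (s4, ε, WX$)
All input consumed; state s4 ∈ F.

Accept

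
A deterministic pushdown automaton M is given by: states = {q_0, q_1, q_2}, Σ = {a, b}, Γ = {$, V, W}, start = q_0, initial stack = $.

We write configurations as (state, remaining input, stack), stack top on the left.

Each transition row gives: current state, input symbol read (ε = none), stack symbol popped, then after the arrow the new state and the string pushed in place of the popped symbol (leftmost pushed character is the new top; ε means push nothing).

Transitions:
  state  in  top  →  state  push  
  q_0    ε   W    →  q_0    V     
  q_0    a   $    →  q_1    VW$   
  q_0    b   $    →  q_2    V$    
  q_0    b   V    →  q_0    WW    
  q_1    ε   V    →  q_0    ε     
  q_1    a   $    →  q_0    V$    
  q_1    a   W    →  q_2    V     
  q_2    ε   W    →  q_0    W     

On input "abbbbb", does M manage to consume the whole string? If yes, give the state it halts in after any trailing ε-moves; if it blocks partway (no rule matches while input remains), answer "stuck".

(q_0, abbbbb, $) ⊢ (q_1, bbbbb, VW$) ⊢ (q_0, bbbbb, W$) ⊢ (q_0, bbbbb, V$) ⊢ (q_0, bbbb, WW$) ⊢ (q_0, bbbb, VW$) ⊢ (q_0, bbb, WWW$) ⊢ (q_0, bbb, VWW$) ⊢ (q_0, bb, WWWW$) ⊢ (q_0, bb, VWWW$) ⊢ (q_0, b, WWWWW$) ⊢ (q_0, b, VWWWW$) ⊢ (q_0, ε, WWWWWW$) ⊢ (q_0, ε, VWWWWW$)
All input consumed; M is in state q_0.

q_0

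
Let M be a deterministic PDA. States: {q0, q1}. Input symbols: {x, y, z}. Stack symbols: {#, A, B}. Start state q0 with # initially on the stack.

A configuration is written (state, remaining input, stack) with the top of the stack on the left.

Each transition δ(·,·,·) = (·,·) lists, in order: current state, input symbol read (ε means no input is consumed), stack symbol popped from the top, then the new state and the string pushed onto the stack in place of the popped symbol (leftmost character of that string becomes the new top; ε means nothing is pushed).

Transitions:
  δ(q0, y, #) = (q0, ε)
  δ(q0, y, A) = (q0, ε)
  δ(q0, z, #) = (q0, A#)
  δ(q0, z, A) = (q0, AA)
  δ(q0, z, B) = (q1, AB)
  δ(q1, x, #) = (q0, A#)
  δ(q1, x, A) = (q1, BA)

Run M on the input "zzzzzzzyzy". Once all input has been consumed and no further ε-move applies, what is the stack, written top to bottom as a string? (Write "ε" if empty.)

AAAAAA#

(q0, zzzzzzzyzy, #) ⊢ (q0, zzzzzzyzy, A#) ⊢ (q0, zzzzzyzy, AA#) ⊢ (q0, zzzzyzy, AAA#) ⊢ (q0, zzzyzy, AAAA#) ⊢ (q0, zzyzy, AAAAA#) ⊢ (q0, zyzy, AAAAAA#) ⊢ (q0, yzy, AAAAAAA#) ⊢ (q0, zy, AAAAAA#) ⊢ (q0, y, AAAAAAA#) ⊢ (q0, ε, AAAAAA#)
All input consumed in state q0 with stack AAAAAA#.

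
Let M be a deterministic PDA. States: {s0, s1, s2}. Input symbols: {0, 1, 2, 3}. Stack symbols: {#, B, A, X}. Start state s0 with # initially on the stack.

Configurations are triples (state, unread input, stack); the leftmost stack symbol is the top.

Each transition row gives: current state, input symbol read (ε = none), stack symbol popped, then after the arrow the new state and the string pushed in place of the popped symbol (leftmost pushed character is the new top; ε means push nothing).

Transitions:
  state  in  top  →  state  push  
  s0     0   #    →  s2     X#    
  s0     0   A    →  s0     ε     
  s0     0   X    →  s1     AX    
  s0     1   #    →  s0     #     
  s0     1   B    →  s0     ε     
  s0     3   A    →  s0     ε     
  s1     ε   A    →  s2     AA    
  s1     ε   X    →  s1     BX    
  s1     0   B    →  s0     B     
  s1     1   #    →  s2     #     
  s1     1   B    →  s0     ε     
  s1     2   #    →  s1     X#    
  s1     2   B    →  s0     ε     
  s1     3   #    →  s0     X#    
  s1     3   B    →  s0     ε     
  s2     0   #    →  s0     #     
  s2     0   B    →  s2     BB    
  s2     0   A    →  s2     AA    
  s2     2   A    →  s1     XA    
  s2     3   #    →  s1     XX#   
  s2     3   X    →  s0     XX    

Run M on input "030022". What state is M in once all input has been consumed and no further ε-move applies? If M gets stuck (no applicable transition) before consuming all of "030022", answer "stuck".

(s0, 030022, #) ⊢ (s2, 30022, X#) ⊢ (s0, 0022, XX#) ⊢ (s1, 022, AXX#) ⊢ (s2, 022, AAXX#) ⊢ (s2, 22, AAAXX#) ⊢ (s1, 2, XAAAXX#) ⊢ (s1, 2, BXAAAXX#) ⊢ (s0, ε, XAAAXX#)
All input consumed; M is in state s0.

s0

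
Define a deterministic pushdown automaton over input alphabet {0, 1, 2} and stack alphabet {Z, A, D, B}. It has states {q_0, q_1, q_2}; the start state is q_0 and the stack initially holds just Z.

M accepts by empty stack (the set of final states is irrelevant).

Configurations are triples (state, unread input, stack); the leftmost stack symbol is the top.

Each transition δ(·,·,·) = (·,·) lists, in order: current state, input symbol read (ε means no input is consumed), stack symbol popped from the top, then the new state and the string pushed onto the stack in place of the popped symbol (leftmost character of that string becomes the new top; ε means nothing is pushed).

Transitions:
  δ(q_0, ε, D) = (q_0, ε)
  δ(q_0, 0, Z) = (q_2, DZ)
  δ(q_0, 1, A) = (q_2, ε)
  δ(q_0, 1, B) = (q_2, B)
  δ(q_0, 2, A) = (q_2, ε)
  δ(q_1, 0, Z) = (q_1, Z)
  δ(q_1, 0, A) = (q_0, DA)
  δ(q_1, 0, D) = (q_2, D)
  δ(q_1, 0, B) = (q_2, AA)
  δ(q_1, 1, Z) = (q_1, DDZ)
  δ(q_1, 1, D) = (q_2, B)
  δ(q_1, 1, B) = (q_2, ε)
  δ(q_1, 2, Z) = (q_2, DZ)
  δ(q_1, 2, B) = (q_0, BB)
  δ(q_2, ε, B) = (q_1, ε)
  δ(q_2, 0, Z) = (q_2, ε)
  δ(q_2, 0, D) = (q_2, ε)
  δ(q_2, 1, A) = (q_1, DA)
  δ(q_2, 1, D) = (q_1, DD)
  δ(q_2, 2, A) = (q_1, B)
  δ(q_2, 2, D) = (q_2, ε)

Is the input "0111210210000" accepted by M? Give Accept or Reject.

(q_0, 0111210210000, Z)
  read 0, top Z: go to q_2, push DZ → (q_2, 111210210000, DZ)
  read 1, top D: go to q_1, push DD → (q_1, 11210210000, DDZ)
  read 1, top D: go to q_2, push B → (q_2, 1210210000, BDZ)
  ε-move, top B: go to q_1, push ε → (q_1, 1210210000, DZ)
  read 1, top D: go to q_2, push B → (q_2, 210210000, BZ)
  ε-move, top B: go to q_1, push ε → (q_1, 210210000, Z)
  read 2, top Z: go to q_2, push DZ → (q_2, 10210000, DZ)
  read 1, top D: go to q_1, push DD → (q_1, 0210000, DDZ)
  read 0, top D: go to q_2, push D → (q_2, 210000, DDZ)
  read 2, top D: go to q_2, push ε → (q_2, 10000, DZ)
  read 1, top D: go to q_1, push DD → (q_1, 0000, DDZ)
  read 0, top D: go to q_2, push D → (q_2, 000, DDZ)
  read 0, top D: go to q_2, push ε → (q_2, 00, DZ)
  read 0, top D: go to q_2, push ε → (q_2, 0, Z)
  read 0, top Z: go to q_2, push ε → (q_2, ε, ε)
All input consumed and the stack is empty.

Accept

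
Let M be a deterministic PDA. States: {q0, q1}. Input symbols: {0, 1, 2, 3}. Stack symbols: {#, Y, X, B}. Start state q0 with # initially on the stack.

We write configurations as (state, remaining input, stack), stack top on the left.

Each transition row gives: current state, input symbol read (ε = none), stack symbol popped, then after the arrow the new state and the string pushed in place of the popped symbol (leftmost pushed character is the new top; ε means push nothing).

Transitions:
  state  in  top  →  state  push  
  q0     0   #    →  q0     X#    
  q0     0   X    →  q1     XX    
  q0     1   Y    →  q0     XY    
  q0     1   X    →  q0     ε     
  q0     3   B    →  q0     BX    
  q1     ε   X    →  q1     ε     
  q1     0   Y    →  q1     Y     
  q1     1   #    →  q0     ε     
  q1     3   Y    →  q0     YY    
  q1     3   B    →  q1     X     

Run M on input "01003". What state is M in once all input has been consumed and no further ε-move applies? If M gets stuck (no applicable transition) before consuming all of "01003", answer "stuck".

(q0, 01003, #)
  read 0, top #: go to q0, push X# → (q0, 1003, X#)
  read 1, top X: go to q0, push ε → (q0, 003, #)
  read 0, top #: go to q0, push X# → (q0, 03, X#)
  read 0, top X: go to q1, push XX → (q1, 3, XX#)
  ε-move, top X: go to q1, push ε → (q1, 3, X#)
  ε-move, top X: go to q1, push ε → (q1, 3, #)
No transition for (q1, 3, top #); M blocks with input 3 remaining.

stuck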